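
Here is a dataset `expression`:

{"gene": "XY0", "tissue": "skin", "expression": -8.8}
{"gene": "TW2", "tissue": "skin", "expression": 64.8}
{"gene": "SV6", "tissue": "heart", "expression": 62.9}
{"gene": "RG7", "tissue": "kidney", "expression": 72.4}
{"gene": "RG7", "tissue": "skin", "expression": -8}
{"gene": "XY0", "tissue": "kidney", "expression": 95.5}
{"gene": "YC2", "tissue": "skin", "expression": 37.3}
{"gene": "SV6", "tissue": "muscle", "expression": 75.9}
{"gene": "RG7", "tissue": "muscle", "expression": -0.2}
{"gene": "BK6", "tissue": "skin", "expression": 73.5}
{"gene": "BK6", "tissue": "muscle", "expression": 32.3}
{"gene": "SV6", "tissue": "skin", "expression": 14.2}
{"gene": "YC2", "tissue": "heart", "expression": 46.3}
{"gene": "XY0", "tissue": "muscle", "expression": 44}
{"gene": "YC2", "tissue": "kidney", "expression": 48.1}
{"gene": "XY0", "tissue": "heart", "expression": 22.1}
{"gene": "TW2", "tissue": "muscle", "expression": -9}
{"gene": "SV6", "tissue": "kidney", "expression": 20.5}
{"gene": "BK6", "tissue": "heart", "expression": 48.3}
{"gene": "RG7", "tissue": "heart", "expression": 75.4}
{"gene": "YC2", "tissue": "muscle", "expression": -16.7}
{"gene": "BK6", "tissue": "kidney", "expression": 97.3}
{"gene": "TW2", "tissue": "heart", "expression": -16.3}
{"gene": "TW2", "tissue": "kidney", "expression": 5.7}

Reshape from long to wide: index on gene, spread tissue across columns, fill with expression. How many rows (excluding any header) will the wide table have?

6 distinct gene values → 6 rows.

6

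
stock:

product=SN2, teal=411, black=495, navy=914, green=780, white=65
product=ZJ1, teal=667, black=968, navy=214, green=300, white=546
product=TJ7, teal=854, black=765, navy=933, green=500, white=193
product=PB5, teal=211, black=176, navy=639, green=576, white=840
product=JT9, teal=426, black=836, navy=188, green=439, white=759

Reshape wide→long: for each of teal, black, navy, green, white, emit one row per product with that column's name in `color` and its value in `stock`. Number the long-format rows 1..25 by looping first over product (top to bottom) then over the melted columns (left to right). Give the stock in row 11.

854

25 rows total (5 × 5). Row 11: index ⌊(11-1)/5⌋ = 2 into product → TJ7; (11-1) mod 5 = 0 into the melted columns → teal.
So row 11 is (TJ7, teal, 854); stock = 854.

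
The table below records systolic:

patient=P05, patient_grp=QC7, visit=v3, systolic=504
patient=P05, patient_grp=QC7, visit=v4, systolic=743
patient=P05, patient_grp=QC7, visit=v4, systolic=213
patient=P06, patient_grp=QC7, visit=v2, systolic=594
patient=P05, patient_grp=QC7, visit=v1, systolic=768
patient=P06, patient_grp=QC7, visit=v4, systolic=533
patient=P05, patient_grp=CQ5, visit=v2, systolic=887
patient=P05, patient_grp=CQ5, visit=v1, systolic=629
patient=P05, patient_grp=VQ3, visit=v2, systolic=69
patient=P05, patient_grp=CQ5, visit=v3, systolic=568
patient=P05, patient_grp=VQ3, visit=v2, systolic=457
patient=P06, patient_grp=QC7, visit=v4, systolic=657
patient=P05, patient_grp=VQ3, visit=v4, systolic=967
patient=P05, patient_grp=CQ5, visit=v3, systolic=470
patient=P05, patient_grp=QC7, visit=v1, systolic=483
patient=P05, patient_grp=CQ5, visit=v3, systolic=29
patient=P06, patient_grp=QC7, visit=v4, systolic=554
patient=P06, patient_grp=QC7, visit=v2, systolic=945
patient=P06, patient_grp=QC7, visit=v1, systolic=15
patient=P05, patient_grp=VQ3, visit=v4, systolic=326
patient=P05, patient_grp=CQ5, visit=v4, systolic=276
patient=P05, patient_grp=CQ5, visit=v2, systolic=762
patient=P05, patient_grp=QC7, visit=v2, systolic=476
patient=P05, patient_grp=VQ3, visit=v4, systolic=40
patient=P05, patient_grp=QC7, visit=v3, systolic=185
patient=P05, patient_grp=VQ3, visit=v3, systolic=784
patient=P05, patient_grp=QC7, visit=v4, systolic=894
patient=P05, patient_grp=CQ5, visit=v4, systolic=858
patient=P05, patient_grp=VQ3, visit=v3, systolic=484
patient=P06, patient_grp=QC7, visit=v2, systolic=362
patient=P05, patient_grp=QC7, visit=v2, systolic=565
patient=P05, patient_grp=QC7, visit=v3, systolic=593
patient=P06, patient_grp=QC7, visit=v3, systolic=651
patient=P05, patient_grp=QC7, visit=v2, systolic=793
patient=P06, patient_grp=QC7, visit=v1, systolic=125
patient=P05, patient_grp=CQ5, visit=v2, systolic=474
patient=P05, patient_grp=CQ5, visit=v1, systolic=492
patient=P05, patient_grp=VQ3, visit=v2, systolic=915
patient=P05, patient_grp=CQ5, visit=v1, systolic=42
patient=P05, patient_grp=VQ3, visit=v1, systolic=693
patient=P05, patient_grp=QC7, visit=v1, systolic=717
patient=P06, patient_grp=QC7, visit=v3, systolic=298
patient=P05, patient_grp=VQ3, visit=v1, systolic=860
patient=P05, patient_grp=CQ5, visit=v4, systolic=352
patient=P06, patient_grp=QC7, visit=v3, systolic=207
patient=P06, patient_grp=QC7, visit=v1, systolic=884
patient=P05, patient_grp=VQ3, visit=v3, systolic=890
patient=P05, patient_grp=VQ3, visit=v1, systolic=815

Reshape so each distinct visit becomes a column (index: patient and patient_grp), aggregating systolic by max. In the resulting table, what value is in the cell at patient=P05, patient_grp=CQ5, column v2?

887

Rows with patient=P05, patient_grp=CQ5 and visit=v2: systolic values are 887, 762, 474.
max(887, 762, 474) = 887.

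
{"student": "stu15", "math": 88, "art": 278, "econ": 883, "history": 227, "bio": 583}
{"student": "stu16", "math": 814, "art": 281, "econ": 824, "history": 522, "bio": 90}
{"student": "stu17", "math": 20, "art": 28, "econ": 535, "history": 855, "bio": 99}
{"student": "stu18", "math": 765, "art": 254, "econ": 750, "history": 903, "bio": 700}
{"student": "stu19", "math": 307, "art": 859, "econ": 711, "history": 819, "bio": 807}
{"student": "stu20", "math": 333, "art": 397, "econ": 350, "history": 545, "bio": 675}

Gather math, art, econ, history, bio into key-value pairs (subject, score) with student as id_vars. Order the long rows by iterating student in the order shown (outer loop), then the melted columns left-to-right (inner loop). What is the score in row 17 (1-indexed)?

30 rows total (6 × 5). Row 17: index ⌊(17-1)/5⌋ = 3 into student → stu18; (17-1) mod 5 = 1 into the melted columns → art.
So row 17 is (stu18, art, 254); score = 254.

254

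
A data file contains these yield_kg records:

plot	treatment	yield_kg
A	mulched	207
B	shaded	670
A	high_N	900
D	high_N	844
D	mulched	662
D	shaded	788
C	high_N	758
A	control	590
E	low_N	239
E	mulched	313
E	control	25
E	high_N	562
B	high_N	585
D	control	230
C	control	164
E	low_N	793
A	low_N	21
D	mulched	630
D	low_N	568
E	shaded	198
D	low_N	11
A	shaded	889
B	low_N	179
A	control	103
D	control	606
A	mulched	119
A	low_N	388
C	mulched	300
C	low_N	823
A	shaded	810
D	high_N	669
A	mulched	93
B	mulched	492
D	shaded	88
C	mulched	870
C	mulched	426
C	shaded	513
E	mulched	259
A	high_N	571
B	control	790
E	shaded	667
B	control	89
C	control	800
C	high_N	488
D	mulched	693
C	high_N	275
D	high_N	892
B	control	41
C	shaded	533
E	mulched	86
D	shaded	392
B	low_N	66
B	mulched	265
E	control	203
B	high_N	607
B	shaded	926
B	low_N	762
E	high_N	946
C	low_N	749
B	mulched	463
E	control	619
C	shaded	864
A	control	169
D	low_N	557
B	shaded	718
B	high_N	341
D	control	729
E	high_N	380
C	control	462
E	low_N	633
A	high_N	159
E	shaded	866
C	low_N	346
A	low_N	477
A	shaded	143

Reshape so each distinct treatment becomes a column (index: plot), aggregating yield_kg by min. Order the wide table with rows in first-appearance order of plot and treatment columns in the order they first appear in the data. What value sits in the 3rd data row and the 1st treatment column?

630

With rows in first-appearance order of plot, row 3 is plot=D. treatment columns in first-appearance order: mulched, shaded, high_N, control, low_N; column 1 is mulched.
Long rows with plot=D, treatment=mulched: min(662, 630, 693) = 630.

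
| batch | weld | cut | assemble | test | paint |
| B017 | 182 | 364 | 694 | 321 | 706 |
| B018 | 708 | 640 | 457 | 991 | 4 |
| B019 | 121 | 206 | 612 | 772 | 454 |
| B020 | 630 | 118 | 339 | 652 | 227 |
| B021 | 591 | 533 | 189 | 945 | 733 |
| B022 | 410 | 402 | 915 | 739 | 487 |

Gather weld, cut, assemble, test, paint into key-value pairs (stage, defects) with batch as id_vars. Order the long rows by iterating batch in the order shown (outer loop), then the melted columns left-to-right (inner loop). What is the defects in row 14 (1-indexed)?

30 rows total (6 × 5). Row 14: index ⌊(14-1)/5⌋ = 2 into batch → B019; (14-1) mod 5 = 3 into the melted columns → test.
So row 14 is (B019, test, 772); defects = 772.

772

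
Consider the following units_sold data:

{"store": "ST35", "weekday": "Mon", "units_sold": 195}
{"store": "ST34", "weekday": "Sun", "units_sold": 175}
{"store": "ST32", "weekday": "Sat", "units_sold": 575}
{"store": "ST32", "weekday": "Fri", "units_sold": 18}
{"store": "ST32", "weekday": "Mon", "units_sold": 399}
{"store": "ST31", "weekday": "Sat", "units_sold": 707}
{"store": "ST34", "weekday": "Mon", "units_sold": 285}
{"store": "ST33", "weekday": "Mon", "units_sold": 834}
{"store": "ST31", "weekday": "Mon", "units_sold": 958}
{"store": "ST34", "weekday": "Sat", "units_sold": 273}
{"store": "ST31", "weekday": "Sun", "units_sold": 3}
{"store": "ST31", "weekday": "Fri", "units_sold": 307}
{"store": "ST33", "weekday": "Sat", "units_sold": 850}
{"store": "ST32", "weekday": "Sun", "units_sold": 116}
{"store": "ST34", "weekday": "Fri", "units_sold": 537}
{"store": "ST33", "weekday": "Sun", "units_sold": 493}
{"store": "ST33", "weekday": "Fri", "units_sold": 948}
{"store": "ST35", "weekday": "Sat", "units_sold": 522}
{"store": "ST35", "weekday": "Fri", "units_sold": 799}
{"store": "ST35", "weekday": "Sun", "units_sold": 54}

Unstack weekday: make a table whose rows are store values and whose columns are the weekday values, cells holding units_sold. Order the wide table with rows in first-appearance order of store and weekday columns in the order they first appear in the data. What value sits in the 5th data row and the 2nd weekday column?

With rows in first-appearance order of store, row 5 is store=ST33. weekday columns in first-appearance order: Mon, Sun, Sat, Fri; column 2 is Sun.
Long rows with store=ST33, weekday=Sun: units_sold = 493.

493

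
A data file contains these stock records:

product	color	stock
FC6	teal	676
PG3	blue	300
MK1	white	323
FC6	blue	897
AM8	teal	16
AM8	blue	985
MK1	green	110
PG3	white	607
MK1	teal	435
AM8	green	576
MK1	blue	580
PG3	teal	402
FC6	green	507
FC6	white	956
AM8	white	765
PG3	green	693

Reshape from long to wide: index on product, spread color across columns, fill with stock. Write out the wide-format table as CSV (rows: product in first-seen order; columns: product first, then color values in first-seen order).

Columns: product plus the 4 distinct color values (teal, blue, white, green).
For example, row FC6 column teal takes stock=676 from the long row (FC6, teal).

product,teal,blue,white,green
FC6,676,897,956,507
PG3,402,300,607,693
MK1,435,580,323,110
AM8,16,985,765,576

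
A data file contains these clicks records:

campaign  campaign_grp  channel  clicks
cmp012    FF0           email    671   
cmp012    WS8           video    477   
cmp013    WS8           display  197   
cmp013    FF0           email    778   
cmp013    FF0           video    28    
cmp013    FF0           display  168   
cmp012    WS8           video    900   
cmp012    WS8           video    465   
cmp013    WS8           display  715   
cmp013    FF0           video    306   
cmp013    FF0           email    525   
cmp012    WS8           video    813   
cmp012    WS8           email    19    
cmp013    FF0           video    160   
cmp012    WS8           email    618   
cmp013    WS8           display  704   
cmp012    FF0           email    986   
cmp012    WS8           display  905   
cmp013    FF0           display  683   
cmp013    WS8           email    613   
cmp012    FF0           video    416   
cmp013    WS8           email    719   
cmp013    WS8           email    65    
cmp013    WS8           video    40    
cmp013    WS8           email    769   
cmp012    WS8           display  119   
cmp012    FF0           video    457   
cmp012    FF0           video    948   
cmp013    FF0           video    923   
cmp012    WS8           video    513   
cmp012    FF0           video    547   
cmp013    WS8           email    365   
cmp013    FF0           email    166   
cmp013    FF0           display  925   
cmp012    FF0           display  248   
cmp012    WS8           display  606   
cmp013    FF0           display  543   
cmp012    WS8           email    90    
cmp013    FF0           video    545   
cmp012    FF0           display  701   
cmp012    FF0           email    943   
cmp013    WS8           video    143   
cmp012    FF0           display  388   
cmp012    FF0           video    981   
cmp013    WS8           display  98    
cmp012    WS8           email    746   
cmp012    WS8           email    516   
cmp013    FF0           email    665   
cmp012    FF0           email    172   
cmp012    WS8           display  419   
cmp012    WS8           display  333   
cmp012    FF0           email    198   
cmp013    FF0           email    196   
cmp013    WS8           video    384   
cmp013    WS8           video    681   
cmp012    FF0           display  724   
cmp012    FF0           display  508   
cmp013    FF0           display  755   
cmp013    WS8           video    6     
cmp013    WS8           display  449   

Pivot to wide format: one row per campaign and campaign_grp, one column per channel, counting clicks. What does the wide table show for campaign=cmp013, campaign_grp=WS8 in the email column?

Rows with campaign=cmp013, campaign_grp=WS8 and channel=email: clicks values are 613, 719, 65, 769, 365.
5 rows match — count = 5.

5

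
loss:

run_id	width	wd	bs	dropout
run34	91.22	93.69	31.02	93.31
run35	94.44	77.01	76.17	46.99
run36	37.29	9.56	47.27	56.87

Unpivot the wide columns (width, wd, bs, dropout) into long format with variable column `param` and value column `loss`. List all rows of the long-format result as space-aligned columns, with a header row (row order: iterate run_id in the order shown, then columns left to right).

run_id  param    loss 
run34   width    91.22
run34   wd       93.69
run34   bs       31.02
run34   dropout  93.31
run35   width    94.44
run35   wd       77.01
run35   bs       76.17
run35   dropout  46.99
run36   width    37.29
run36   wd       9.56 
run36   bs       47.27
run36   dropout  56.87

Each (run_id, column) pair becomes one row: 3 × 4 = 12 rows.
For example, (run34, width) → loss=91.22.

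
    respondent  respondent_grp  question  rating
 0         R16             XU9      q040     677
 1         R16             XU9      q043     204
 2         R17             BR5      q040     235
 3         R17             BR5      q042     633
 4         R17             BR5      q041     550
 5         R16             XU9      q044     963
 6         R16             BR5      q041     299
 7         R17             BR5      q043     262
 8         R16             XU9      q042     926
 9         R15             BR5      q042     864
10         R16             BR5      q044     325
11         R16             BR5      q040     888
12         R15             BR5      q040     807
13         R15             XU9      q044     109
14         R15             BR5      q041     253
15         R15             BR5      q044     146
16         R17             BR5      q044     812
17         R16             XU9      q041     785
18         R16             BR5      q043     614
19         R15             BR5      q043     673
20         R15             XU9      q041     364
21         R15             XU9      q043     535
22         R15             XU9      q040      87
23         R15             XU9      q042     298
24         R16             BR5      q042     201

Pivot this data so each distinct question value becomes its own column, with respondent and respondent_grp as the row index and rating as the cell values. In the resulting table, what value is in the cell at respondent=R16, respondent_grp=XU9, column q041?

785

Wide layout: rows indexed by respondent and respondent_grp, columns are the 5 distinct question values (q040, q043, q042, q041, q044).
Cell (respondent=R16, respondent_grp=XU9, question=q041) draws from the long row where respondent=R16, respondent_grp=XU9 and question=q041, which has rating=785.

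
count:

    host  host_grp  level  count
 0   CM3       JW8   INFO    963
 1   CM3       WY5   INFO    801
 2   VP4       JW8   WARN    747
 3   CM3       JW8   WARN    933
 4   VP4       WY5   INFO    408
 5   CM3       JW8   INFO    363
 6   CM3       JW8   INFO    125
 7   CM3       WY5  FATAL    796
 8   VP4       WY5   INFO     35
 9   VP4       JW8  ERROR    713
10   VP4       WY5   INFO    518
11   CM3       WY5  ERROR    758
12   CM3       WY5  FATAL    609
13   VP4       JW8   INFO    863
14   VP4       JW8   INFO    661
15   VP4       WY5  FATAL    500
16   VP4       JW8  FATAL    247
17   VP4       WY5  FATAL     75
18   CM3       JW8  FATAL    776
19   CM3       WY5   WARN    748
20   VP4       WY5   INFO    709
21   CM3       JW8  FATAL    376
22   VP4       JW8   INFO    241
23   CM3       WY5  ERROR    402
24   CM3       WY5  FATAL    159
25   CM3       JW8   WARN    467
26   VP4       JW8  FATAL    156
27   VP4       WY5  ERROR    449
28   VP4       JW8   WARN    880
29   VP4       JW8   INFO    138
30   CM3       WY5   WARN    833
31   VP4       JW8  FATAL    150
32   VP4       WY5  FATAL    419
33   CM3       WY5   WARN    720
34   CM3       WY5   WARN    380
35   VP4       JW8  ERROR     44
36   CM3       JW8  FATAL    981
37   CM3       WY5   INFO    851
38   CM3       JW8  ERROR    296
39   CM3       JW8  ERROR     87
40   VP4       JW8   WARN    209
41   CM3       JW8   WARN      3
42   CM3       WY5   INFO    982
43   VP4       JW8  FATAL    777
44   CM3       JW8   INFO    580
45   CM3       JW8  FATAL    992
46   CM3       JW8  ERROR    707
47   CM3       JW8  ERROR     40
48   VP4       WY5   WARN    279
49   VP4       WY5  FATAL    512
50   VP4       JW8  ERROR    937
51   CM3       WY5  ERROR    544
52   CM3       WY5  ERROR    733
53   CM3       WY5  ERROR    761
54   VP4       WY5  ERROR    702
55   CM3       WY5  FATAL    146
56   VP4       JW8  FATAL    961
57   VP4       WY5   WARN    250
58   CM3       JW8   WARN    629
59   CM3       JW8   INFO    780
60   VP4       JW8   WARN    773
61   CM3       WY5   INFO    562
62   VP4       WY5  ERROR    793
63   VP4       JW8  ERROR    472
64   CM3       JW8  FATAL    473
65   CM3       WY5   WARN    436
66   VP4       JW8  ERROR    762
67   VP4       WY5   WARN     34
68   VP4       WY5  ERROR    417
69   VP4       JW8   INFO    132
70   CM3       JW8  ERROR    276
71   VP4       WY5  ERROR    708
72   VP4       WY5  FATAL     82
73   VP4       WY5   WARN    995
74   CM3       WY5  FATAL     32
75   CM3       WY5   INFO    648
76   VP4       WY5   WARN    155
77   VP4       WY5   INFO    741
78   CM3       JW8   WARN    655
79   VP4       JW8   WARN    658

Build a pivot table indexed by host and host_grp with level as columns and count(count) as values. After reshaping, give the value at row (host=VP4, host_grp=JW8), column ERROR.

5

Rows with host=VP4, host_grp=JW8 and level=ERROR: count values are 713, 44, 937, 472, 762.
5 rows match — count = 5.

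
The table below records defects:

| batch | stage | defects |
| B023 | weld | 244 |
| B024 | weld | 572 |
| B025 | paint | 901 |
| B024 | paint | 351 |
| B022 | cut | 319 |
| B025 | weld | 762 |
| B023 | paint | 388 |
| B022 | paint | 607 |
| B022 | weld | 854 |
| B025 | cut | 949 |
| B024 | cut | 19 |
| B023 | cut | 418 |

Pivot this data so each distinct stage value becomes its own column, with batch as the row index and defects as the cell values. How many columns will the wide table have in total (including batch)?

1 column for batch plus 3 distinct stage values → 4 columns.

4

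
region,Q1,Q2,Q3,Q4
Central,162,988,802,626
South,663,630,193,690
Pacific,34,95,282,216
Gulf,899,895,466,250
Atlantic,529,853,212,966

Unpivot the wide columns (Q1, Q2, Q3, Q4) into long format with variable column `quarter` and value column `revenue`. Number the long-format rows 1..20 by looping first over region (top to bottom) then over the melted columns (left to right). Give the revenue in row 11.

20 rows total (5 × 4). Row 11: index ⌊(11-1)/4⌋ = 2 into region → Pacific; (11-1) mod 4 = 2 into the melted columns → Q3.
So row 11 is (Pacific, Q3, 282); revenue = 282.

282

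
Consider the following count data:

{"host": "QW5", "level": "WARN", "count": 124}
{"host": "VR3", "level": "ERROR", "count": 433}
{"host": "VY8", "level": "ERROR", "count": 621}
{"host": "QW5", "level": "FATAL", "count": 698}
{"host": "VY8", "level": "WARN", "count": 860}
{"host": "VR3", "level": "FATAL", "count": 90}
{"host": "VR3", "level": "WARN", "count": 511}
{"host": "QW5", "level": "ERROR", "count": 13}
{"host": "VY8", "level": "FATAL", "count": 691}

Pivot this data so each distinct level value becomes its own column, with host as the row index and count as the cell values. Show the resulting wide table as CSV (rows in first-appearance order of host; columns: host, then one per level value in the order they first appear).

Columns: host plus the 3 distinct level values (WARN, ERROR, FATAL).
For example, row QW5 column WARN takes count=124 from the long row (QW5, WARN).

host,WARN,ERROR,FATAL
QW5,124,13,698
VR3,511,433,90
VY8,860,621,691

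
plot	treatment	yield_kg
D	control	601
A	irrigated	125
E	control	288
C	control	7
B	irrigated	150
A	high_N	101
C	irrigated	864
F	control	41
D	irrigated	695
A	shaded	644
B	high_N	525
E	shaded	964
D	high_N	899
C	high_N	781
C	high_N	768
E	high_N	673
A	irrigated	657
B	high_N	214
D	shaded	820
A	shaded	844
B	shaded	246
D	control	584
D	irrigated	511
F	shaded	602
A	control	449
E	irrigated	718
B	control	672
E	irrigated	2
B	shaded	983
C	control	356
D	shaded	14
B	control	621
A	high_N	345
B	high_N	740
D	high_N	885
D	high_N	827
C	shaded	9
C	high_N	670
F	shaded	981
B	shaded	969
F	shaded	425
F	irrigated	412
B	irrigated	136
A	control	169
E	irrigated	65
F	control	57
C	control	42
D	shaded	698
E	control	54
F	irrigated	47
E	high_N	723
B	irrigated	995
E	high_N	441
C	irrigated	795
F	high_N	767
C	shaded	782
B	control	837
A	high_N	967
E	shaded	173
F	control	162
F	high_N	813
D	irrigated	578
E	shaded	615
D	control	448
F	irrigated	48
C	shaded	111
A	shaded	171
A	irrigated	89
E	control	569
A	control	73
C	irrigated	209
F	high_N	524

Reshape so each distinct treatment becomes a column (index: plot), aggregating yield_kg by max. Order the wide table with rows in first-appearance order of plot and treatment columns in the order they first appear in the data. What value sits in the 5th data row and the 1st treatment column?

With rows in first-appearance order of plot, row 5 is plot=B. treatment columns in first-appearance order: control, irrigated, high_N, shaded; column 1 is control.
Long rows with plot=B, treatment=control: max(672, 621, 837) = 837.

837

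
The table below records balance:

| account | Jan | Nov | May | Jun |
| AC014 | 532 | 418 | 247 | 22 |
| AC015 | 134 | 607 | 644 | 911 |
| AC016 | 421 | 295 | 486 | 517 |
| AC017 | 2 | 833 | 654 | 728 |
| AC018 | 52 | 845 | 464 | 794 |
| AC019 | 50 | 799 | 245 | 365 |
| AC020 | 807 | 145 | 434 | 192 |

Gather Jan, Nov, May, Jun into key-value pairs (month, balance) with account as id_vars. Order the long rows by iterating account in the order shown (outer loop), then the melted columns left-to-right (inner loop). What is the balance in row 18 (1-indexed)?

28 rows total (7 × 4). Row 18: index ⌊(18-1)/4⌋ = 4 into account → AC018; (18-1) mod 4 = 1 into the melted columns → Nov.
So row 18 is (AC018, Nov, 845); balance = 845.

845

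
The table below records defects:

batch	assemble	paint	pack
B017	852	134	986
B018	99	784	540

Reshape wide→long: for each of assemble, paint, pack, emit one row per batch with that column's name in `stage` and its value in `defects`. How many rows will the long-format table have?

2 batch values × 3 melted columns = 6 rows.

6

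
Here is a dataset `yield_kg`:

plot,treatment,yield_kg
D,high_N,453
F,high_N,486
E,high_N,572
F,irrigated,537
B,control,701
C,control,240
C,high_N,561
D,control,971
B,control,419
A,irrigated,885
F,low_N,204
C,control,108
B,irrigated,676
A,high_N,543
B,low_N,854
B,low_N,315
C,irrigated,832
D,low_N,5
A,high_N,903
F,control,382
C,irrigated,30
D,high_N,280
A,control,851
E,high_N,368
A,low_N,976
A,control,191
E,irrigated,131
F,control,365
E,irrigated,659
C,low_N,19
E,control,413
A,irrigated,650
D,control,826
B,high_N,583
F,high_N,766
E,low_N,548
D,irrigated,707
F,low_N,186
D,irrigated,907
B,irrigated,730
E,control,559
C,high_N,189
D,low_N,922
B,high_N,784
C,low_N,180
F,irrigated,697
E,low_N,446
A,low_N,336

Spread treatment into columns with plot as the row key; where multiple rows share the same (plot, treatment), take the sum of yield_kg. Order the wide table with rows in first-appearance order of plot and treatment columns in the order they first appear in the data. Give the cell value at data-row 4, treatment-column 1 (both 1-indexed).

1367

With rows in first-appearance order of plot, row 4 is plot=B. treatment columns in first-appearance order: high_N, irrigated, control, low_N; column 1 is high_N.
Long rows with plot=B, treatment=high_N: 583 + 784 = 1367.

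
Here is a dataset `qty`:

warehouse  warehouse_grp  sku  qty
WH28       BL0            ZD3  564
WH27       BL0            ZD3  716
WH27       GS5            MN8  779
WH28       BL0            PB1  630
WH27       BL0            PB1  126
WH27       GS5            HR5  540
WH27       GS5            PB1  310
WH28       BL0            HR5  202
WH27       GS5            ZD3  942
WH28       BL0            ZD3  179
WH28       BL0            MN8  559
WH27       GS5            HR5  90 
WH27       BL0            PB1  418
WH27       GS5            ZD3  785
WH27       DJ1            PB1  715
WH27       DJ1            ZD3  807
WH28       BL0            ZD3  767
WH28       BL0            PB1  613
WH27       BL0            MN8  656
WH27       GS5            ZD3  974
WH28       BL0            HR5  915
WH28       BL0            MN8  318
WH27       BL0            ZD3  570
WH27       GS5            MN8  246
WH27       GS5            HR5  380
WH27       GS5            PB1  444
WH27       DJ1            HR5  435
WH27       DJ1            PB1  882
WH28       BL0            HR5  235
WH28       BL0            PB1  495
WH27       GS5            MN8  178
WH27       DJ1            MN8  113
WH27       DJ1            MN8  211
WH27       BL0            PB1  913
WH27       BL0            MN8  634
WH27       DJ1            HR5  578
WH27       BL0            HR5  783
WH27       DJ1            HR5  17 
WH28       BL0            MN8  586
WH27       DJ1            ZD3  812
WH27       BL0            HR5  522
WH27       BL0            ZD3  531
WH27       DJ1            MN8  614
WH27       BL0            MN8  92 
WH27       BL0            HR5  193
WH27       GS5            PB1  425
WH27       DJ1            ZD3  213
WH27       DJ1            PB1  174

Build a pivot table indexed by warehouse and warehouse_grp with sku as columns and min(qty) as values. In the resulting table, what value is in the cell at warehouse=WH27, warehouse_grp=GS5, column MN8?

178

Rows with warehouse=WH27, warehouse_grp=GS5 and sku=MN8: qty values are 779, 246, 178.
min(779, 246, 178) = 178.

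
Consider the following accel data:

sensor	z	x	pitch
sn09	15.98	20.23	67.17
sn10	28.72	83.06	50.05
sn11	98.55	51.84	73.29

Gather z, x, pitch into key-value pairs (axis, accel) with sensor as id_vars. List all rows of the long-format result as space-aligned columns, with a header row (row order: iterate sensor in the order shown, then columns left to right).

Each (sensor, column) pair becomes one row: 3 × 3 = 9 rows.
For example, (sn09, z) → accel=15.98.

sensor  axis   accel
sn09    z      15.98
sn09    x      20.23
sn09    pitch  67.17
sn10    z      28.72
sn10    x      83.06
sn10    pitch  50.05
sn11    z      98.55
sn11    x      51.84
sn11    pitch  73.29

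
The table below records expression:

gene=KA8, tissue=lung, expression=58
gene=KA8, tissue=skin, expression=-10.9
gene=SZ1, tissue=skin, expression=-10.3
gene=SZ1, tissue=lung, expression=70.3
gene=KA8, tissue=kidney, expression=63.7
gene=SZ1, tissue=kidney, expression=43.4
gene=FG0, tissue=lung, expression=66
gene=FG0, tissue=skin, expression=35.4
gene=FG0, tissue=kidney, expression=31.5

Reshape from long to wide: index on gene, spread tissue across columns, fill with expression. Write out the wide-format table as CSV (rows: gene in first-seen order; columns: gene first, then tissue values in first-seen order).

gene,lung,skin,kidney
KA8,58,-10.9,63.7
SZ1,70.3,-10.3,43.4
FG0,66,35.4,31.5

Columns: gene plus the 3 distinct tissue values (lung, skin, kidney).
For example, row KA8 column lung takes expression=58 from the long row (KA8, lung).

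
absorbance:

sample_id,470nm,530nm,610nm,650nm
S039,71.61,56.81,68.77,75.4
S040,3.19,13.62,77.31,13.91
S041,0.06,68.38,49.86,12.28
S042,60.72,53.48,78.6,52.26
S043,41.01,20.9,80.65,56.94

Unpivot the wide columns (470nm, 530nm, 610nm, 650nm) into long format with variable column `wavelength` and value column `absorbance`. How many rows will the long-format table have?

20

5 sample_id values × 4 melted columns = 20 rows.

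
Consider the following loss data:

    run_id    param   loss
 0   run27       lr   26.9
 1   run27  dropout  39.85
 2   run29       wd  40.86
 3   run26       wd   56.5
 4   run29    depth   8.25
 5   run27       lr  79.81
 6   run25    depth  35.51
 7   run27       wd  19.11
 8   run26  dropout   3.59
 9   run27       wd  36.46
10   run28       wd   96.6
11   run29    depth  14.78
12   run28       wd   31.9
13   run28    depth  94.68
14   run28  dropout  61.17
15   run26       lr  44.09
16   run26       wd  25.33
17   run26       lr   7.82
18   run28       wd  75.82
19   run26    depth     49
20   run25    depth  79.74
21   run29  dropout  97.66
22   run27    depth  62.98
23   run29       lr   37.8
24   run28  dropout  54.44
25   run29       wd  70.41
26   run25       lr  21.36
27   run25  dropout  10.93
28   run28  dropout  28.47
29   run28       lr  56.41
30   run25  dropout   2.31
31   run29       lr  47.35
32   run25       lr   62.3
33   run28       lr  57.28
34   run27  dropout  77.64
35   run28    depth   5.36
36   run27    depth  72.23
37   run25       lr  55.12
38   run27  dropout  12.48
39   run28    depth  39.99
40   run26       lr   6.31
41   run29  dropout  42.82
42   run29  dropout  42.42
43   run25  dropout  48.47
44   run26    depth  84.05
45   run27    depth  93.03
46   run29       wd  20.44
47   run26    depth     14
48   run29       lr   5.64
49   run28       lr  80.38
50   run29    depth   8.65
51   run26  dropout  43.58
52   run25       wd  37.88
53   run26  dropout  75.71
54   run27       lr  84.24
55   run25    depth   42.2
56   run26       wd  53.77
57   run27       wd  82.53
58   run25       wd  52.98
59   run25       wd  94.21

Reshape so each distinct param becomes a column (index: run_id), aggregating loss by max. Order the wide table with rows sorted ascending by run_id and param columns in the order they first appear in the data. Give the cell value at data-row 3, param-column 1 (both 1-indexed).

With rows sorted ascending by run_id, row 3 is run_id=run27. param columns in first-appearance order: lr, dropout, wd, depth; column 1 is lr.
Long rows with run_id=run27, param=lr: max(26.9, 79.81, 84.24) = 84.24.

84.24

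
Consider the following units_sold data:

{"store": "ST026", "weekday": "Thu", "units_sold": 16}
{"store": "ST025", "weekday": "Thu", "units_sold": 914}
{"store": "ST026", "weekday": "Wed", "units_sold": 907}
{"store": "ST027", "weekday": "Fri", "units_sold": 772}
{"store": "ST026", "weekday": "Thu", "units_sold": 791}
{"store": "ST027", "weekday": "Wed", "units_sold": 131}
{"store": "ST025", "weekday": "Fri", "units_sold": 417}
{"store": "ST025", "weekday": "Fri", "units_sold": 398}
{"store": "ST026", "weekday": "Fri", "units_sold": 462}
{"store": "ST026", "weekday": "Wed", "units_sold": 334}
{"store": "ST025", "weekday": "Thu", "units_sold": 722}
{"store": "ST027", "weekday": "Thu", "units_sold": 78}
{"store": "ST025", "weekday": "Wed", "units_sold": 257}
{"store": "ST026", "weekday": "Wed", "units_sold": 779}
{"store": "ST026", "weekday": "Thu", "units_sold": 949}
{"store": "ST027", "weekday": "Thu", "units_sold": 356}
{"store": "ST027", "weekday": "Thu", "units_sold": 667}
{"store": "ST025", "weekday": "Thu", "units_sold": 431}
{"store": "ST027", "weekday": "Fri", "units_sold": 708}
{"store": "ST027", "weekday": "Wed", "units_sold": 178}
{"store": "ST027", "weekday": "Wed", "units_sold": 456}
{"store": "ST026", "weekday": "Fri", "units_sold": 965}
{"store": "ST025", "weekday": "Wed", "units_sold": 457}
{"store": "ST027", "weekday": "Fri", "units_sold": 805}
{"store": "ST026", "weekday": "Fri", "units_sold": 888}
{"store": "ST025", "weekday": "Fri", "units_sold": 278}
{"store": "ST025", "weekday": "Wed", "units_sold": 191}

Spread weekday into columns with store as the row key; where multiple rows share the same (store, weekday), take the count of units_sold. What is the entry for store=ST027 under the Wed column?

3

Rows with store=ST027 and weekday=Wed: units_sold values are 131, 178, 456.
3 rows match — count = 3.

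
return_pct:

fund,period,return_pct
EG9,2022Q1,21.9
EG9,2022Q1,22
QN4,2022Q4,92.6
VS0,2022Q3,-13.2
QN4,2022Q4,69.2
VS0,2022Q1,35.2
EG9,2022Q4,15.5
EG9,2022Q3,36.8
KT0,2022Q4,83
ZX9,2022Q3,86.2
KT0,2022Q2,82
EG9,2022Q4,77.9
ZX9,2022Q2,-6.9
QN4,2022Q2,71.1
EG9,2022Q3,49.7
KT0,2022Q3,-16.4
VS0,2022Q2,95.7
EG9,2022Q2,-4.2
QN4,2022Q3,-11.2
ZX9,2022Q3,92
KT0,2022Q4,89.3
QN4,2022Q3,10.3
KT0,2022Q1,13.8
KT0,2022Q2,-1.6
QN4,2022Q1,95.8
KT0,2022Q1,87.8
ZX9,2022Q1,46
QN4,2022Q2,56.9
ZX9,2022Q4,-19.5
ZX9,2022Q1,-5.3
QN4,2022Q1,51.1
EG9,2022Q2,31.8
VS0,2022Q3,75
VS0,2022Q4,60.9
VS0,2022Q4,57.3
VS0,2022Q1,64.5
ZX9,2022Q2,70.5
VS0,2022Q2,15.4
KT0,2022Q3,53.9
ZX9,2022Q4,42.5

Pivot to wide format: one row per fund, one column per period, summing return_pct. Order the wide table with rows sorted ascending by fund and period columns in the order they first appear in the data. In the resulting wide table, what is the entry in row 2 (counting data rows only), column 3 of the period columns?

With rows sorted ascending by fund, row 2 is fund=KT0. period columns in first-appearance order: 2022Q1, 2022Q4, 2022Q3, 2022Q2; column 3 is 2022Q3.
Long rows with fund=KT0, period=2022Q3: -16.4 + 53.9 = 37.5.

37.5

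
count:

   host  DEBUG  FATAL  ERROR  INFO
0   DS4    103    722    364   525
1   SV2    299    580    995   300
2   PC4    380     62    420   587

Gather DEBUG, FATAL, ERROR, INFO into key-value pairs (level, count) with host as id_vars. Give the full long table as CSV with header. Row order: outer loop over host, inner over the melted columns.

host,level,count
DS4,DEBUG,103
DS4,FATAL,722
DS4,ERROR,364
DS4,INFO,525
SV2,DEBUG,299
SV2,FATAL,580
SV2,ERROR,995
SV2,INFO,300
PC4,DEBUG,380
PC4,FATAL,62
PC4,ERROR,420
PC4,INFO,587

Each (host, column) pair becomes one row: 3 × 4 = 12 rows.
For example, (DS4, DEBUG) → count=103.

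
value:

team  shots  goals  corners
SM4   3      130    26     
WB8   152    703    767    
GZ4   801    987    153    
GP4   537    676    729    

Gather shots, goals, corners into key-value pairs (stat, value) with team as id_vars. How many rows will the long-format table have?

12

4 team values × 3 melted columns = 12 rows.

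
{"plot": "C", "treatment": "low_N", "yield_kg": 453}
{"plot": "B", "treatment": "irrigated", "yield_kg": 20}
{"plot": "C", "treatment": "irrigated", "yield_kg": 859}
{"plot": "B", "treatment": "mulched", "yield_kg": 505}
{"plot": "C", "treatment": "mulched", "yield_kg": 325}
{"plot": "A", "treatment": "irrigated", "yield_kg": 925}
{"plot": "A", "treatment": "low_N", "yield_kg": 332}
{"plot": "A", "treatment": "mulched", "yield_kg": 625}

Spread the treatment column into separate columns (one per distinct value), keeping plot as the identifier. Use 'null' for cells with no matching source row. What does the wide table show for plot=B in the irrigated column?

The long row with plot=B, treatment=irrigated has yield_kg=20.

20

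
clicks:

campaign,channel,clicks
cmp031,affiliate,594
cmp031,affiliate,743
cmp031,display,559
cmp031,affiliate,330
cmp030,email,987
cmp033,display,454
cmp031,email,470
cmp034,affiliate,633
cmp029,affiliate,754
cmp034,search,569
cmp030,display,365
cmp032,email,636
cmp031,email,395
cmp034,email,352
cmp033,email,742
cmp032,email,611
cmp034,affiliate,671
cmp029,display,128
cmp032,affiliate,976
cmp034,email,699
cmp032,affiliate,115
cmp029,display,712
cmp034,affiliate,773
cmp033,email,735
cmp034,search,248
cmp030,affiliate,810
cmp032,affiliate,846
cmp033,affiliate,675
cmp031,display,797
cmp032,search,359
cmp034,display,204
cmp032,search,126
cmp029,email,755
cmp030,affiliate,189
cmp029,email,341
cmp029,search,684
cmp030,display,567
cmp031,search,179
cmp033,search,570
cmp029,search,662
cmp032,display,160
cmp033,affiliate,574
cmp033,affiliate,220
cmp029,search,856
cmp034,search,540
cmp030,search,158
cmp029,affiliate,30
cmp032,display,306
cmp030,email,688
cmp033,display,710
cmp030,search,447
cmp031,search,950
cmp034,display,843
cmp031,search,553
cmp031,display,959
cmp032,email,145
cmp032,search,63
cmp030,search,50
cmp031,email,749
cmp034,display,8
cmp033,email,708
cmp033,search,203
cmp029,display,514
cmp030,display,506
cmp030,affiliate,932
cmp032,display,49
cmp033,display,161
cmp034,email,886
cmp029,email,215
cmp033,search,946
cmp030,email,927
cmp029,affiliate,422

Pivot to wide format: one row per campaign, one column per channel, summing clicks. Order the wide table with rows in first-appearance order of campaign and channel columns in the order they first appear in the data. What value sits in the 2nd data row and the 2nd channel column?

1438

With rows in first-appearance order of campaign, row 2 is campaign=cmp030. channel columns in first-appearance order: affiliate, display, email, search; column 2 is display.
Long rows with campaign=cmp030, channel=display: 365 + 567 + 506 = 1438.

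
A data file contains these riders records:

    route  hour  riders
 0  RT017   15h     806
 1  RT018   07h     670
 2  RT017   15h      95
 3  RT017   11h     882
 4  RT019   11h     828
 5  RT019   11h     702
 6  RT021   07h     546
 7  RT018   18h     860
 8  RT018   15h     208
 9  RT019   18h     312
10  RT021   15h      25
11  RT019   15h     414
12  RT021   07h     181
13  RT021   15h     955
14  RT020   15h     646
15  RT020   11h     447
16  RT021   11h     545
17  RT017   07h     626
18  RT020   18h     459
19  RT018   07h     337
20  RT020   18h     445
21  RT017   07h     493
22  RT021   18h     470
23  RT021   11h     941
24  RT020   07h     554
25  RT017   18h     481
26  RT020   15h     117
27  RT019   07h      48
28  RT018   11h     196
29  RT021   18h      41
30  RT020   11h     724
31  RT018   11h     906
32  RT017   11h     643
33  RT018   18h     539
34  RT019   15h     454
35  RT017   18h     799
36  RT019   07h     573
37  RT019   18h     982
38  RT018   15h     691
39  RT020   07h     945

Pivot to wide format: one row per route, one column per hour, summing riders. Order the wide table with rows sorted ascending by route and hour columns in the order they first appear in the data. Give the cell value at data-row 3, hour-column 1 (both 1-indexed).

With rows sorted ascending by route, row 3 is route=RT019. hour columns in first-appearance order: 15h, 07h, 11h, 18h; column 1 is 15h.
Long rows with route=RT019, hour=15h: 414 + 454 = 868.

868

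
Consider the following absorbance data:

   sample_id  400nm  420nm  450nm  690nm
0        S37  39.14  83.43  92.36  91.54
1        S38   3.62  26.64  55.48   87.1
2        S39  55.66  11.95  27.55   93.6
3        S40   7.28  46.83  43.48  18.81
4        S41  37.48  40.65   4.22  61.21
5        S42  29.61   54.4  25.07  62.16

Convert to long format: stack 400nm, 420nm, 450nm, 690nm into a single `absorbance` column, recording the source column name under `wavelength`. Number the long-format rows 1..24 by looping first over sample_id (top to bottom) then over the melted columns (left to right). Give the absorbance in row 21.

24 rows total (6 × 4). Row 21: index ⌊(21-1)/4⌋ = 5 into sample_id → S42; (21-1) mod 4 = 0 into the melted columns → 400nm.
So row 21 is (S42, 400nm, 29.61); absorbance = 29.61.

29.61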